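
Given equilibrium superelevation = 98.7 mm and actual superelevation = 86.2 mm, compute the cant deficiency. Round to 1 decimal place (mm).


Cant deficiency = equilibrium cant - actual cant
CD = 98.7 - 86.2
CD = 12.5 mm

12.5


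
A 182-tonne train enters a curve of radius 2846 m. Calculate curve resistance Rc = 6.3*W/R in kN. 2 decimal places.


Rc = 6.3 * W / R
Rc = 6.3 * 182 / 2846
Rc = 1146.6 / 2846
Rc = 0.40 kN

0.40


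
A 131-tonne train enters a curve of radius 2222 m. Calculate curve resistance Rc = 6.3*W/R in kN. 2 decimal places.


Rc = 6.3 * W / R
Rc = 6.3 * 131 / 2222
Rc = 825.3 / 2222
Rc = 0.37 kN

0.37


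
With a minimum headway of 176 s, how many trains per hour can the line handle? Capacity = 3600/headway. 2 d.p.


Capacity = 3600 / headway
Capacity = 3600 / 176
Capacity = 20.45 trains/hour

20.45


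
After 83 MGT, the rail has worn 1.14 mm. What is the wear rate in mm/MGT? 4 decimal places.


Wear rate = total wear / cumulative tonnage
Rate = 1.14 / 83
Rate = 0.0137 mm/MGT

0.0137


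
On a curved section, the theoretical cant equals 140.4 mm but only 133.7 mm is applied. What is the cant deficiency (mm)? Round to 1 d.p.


Cant deficiency = equilibrium cant - actual cant
CD = 140.4 - 133.7
CD = 6.7 mm

6.7


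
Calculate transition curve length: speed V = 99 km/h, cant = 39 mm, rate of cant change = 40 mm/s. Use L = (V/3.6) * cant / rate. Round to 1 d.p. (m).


Convert speed: V = 99 / 3.6 = 27.5 m/s
L = 27.5 * 39 / 40
L = 1072.5 / 40
L = 26.8 m

26.8


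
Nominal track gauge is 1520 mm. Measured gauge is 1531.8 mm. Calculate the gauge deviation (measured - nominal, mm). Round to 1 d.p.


Deviation = measured - nominal
Deviation = 1531.8 - 1520
Deviation = 11.8 mm

11.8


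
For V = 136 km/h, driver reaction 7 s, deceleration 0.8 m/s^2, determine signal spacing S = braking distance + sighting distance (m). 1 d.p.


V = 136 / 3.6 = 37.7778 m/s
Braking distance = 37.7778^2 / (2*0.8) = 891.9753 m
Sighting distance = 37.7778 * 7 = 264.4444 m
S = 891.9753 + 264.4444 = 1156.4 m

1156.4


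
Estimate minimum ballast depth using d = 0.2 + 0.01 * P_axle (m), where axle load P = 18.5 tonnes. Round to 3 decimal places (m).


d = 0.2 + 0.01 * 18.5
d = 0.2 + 0.185
d = 0.385 m

0.385


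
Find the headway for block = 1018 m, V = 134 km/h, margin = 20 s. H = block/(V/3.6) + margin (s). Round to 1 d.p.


V = 134 / 3.6 = 37.2222 m/s
Block traversal time = 1018 / 37.2222 = 27.3493 s
Headway = 27.3493 + 20
Headway = 47.3 s

47.3


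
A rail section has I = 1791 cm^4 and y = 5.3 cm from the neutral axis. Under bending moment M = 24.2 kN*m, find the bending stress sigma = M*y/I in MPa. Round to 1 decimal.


Convert units:
M = 24.2 kN*m = 24200000 N*mm
y = 5.3 cm = 53 mm
I = 1791 cm^4 = 17910000 mm^4
sigma = 24200000 * 53 / 17910000
sigma = 71.6 MPa

71.6


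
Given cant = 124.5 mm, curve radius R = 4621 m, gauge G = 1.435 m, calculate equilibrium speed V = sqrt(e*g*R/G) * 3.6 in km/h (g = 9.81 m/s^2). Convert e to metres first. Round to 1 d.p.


Convert cant: e = 124.5 mm = 0.1245 m
V_ms = sqrt(0.1245 * 9.81 * 4621 / 1.435)
V_ms = sqrt(3932.986233) = 62.7135 m/s
V = 62.7135 * 3.6 = 225.8 km/h

225.8


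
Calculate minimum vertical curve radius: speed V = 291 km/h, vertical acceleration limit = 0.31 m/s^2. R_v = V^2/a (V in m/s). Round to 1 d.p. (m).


Convert speed: V = 291 / 3.6 = 80.8333 m/s
V^2 = 6534.0278 m^2/s^2
R_v = 6534.0278 / 0.31
R_v = 21077.5 m

21077.5


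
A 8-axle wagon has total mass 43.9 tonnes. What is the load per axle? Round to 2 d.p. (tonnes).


Load per axle = total weight / number of axles
Load = 43.9 / 8
Load = 5.49 tonnes

5.49


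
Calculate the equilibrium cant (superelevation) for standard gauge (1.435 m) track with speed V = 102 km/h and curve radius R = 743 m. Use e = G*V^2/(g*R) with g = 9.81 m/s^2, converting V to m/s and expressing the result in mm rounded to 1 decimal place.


Convert speed: V = 102 / 3.6 = 28.3333 m/s
Apply formula: e = 1.435 * 28.3333^2 / (9.81 * 743)
e = 1.435 * 802.7778 / 7288.83
e = 0.158048 m = 158.0 mm

158.0


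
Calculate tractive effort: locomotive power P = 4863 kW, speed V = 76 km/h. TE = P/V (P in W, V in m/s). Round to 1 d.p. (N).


Convert: P = 4863 kW = 4863000 W
V = 76 / 3.6 = 21.1111 m/s
TE = 4863000 / 21.1111
TE = 230352.6 N

230352.6


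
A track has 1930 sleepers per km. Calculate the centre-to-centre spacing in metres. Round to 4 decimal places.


Spacing = 1000 m / number of sleepers
Spacing = 1000 / 1930
Spacing = 0.5181 m

0.5181


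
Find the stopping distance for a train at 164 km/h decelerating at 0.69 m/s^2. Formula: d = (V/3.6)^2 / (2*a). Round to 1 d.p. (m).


Convert speed: V = 164 / 3.6 = 45.5556 m/s
V^2 = 2075.3086
d = 2075.3086 / (2 * 0.69)
d = 2075.3086 / 1.38
d = 1503.8 m

1503.8


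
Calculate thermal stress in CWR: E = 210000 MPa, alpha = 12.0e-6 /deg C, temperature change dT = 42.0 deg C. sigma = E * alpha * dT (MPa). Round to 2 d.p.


sigma = E * alpha * dT
sigma = 210000 * 12.0e-6 * 42.0
sigma = 2.52 * 42.0
sigma = 105.84 MPa

105.84


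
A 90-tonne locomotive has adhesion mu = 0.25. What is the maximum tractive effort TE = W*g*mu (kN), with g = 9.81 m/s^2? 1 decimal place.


TE_max = W * g * mu
TE_max = 90 * 9.81 * 0.25
TE_max = 882.9 * 0.25
TE_max = 220.7 kN

220.7


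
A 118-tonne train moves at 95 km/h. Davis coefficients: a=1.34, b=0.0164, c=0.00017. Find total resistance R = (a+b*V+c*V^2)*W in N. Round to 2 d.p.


b*V = 0.0164 * 95 = 1.558
c*V^2 = 0.00017 * 9025 = 1.53425
R_per_t = 1.34 + 1.558 + 1.53425 = 4.43225 N/t
R_total = 4.43225 * 118 = 523.01 N

523.01


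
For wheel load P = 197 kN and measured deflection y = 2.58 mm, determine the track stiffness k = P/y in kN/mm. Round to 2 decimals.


Track stiffness k = P / y
k = 197 / 2.58
k = 76.36 kN/mm

76.36


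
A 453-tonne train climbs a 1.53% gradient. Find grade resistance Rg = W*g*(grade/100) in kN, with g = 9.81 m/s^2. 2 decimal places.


Rg = W * 9.81 * grade / 100
Rg = 453 * 9.81 * 1.53 / 100
Rg = 4443.93 * 0.0153
Rg = 67.99 kN

67.99


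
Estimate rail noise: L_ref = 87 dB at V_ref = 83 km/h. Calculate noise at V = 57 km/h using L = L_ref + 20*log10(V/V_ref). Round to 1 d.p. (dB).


V/V_ref = 57 / 83 = 0.686747
log10(0.686747) = -0.163203
20 * -0.163203 = -3.2641
L = 87 + -3.2641 = 83.7 dB

83.7


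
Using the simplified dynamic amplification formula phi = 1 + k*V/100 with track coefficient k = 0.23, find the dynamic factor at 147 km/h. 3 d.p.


phi = 1 + k * V / 100
phi = 1 + 0.23 * 147 / 100
phi = 1 + 0.3381
phi = 1.338

1.338


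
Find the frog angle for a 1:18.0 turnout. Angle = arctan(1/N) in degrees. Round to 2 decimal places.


1/N = 1/18.0 = 0.055556
angle = arctan(0.055556) = 0.055499 rad
angle = 0.055499 * 180/pi = 3.18 degrees

3.18


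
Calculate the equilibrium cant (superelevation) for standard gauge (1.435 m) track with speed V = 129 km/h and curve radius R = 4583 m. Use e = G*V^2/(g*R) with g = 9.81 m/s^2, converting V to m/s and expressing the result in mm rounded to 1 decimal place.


Convert speed: V = 129 / 3.6 = 35.8333 m/s
Apply formula: e = 1.435 * 35.8333^2 / (9.81 * 4583)
e = 1.435 * 1284.0278 / 44959.23
e = 0.040983 m = 41.0 mm

41.0


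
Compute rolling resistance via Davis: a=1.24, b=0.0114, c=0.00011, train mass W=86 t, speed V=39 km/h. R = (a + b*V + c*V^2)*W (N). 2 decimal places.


b*V = 0.0114 * 39 = 0.4446
c*V^2 = 0.00011 * 1521 = 0.16731
R_per_t = 1.24 + 0.4446 + 0.16731 = 1.85191 N/t
R_total = 1.85191 * 86 = 159.26 N

159.26


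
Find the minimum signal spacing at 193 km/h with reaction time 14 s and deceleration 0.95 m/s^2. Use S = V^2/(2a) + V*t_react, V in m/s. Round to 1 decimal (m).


V = 193 / 3.6 = 53.6111 m/s
Braking distance = 53.6111^2 / (2*0.95) = 1512.7112 m
Sighting distance = 53.6111 * 14 = 750.5556 m
S = 1512.7112 + 750.5556 = 2263.3 m

2263.3


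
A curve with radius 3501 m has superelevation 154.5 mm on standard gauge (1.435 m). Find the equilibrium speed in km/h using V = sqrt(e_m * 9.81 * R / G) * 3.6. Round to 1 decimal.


Convert cant: e = 154.5 mm = 0.1545 m
V_ms = sqrt(0.1545 * 9.81 * 3501 / 1.435)
V_ms = sqrt(3697.751321) = 60.8091 m/s
V = 60.8091 * 3.6 = 218.9 km/h

218.9


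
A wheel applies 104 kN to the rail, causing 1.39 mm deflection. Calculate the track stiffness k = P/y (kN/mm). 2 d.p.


Track stiffness k = P / y
k = 104 / 1.39
k = 74.82 kN/mm

74.82


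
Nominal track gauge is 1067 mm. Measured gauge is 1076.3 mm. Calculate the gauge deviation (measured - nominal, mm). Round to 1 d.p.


Deviation = measured - nominal
Deviation = 1076.3 - 1067
Deviation = 9.3 mm

9.3


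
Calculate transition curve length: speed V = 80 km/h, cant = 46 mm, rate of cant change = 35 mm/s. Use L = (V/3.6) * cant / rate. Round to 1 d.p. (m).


Convert speed: V = 80 / 3.6 = 22.2222 m/s
L = 22.2222 * 46 / 35
L = 1022.2222 / 35
L = 29.2 m

29.2


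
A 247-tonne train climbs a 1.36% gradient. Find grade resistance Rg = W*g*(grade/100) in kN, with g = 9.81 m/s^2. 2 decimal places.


Rg = W * 9.81 * grade / 100
Rg = 247 * 9.81 * 1.36 / 100
Rg = 2423.07 * 0.0136
Rg = 32.95 kN

32.95


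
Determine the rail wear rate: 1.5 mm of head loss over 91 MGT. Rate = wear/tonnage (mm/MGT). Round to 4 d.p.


Wear rate = total wear / cumulative tonnage
Rate = 1.5 / 91
Rate = 0.0165 mm/MGT

0.0165


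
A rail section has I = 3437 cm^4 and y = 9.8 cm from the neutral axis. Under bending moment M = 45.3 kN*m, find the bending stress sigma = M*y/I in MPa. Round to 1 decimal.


Convert units:
M = 45.3 kN*m = 45300000 N*mm
y = 9.8 cm = 98 mm
I = 3437 cm^4 = 34370000 mm^4
sigma = 45300000 * 98 / 34370000
sigma = 129.2 MPa

129.2


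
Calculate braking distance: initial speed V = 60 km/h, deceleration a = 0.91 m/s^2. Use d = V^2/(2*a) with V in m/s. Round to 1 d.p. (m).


Convert speed: V = 60 / 3.6 = 16.6667 m/s
V^2 = 277.7778
d = 277.7778 / (2 * 0.91)
d = 277.7778 / 1.82
d = 152.6 m

152.6


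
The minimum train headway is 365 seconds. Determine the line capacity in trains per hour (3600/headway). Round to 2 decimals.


Capacity = 3600 / headway
Capacity = 3600 / 365
Capacity = 9.86 trains/hour

9.86


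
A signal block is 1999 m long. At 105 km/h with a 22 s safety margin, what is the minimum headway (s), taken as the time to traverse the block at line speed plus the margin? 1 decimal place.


V = 105 / 3.6 = 29.1667 m/s
Block traversal time = 1999 / 29.1667 = 68.5371 s
Headway = 68.5371 + 22
Headway = 90.5 s

90.5


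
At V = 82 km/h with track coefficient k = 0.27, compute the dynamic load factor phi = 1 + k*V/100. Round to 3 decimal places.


phi = 1 + k * V / 100
phi = 1 + 0.27 * 82 / 100
phi = 1 + 0.2214
phi = 1.221

1.221


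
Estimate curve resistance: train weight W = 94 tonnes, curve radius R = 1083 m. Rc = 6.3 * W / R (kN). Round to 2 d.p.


Rc = 6.3 * W / R
Rc = 6.3 * 94 / 1083
Rc = 592.2 / 1083
Rc = 0.55 kN

0.55


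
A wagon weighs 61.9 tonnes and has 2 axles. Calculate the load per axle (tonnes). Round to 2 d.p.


Load per axle = total weight / number of axles
Load = 61.9 / 2
Load = 30.95 tonnes

30.95


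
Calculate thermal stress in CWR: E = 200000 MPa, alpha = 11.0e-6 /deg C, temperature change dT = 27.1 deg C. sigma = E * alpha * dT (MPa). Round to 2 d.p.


sigma = E * alpha * dT
sigma = 200000 * 11.0e-6 * 27.1
sigma = 2.2 * 27.1
sigma = 59.62 MPa

59.62


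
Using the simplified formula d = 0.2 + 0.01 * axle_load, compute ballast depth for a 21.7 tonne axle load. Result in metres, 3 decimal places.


d = 0.2 + 0.01 * 21.7
d = 0.2 + 0.217
d = 0.417 m

0.417


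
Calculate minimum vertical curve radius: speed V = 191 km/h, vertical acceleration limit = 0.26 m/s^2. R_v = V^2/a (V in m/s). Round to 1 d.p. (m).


Convert speed: V = 191 / 3.6 = 53.0556 m/s
V^2 = 2814.892 m^2/s^2
R_v = 2814.892 / 0.26
R_v = 10826.5 m

10826.5


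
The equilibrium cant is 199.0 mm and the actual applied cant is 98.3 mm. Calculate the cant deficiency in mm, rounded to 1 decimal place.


Cant deficiency = equilibrium cant - actual cant
CD = 199.0 - 98.3
CD = 100.7 mm

100.7


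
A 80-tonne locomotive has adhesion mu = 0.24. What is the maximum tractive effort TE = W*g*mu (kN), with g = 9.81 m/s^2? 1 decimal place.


TE_max = W * g * mu
TE_max = 80 * 9.81 * 0.24
TE_max = 784.8 * 0.24
TE_max = 188.4 kN

188.4


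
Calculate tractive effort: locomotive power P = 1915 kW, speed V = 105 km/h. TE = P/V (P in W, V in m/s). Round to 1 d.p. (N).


Convert: P = 1915 kW = 1915000 W
V = 105 / 3.6 = 29.1667 m/s
TE = 1915000 / 29.1667
TE = 65657.1 N

65657.1


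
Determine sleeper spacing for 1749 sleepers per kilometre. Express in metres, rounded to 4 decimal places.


Spacing = 1000 m / number of sleepers
Spacing = 1000 / 1749
Spacing = 0.5718 m

0.5718


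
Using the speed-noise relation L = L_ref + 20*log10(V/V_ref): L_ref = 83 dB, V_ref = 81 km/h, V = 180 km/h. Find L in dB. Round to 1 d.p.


V/V_ref = 180 / 81 = 2.222222
log10(2.222222) = 0.346787
20 * 0.346787 = 6.9357
L = 83 + 6.9357 = 89.9 dB

89.9


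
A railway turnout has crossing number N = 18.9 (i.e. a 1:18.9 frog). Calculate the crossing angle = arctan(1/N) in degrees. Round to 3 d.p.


1/N = 1/18.9 = 0.05291
angle = arctan(0.05291) = 0.052861 rad
angle = 0.052861 * 180/pi = 3.029 degrees

3.029


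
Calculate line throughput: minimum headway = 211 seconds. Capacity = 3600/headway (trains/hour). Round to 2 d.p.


Capacity = 3600 / headway
Capacity = 3600 / 211
Capacity = 17.06 trains/hour

17.06


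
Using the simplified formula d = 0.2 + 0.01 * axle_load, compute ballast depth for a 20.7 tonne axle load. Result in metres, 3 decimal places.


d = 0.2 + 0.01 * 20.7
d = 0.2 + 0.207
d = 0.407 m

0.407


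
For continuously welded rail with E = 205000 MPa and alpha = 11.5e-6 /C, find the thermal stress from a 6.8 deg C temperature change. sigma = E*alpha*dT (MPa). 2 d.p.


sigma = E * alpha * dT
sigma = 205000 * 11.5e-6 * 6.8
sigma = 2.3575 * 6.8
sigma = 16.03 MPa

16.03


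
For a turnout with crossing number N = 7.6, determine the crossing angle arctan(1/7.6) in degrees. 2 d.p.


1/N = 1/7.6 = 0.131579
angle = arctan(0.131579) = 0.130827 rad
angle = 0.130827 * 180/pi = 7.50 degrees

7.50


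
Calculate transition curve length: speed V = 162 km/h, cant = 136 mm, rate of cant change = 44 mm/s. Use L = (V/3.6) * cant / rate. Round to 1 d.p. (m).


Convert speed: V = 162 / 3.6 = 45.0 m/s
L = 45.0 * 136 / 44
L = 6120.0 / 44
L = 139.1 m

139.1


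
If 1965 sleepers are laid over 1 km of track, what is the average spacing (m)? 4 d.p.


Spacing = 1000 m / number of sleepers
Spacing = 1000 / 1965
Spacing = 0.5089 m

0.5089


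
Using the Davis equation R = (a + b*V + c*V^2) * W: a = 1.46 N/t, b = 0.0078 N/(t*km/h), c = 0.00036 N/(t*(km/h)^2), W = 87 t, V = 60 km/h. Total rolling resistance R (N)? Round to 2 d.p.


b*V = 0.0078 * 60 = 0.468
c*V^2 = 0.00036 * 3600 = 1.296
R_per_t = 1.46 + 0.468 + 1.296 = 3.224 N/t
R_total = 3.224 * 87 = 280.49 N

280.49


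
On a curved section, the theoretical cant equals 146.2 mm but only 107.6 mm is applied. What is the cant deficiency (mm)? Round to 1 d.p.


Cant deficiency = equilibrium cant - actual cant
CD = 146.2 - 107.6
CD = 38.6 mm

38.6


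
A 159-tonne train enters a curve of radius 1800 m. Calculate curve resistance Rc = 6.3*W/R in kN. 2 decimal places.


Rc = 6.3 * W / R
Rc = 6.3 * 159 / 1800
Rc = 1001.7 / 1800
Rc = 0.56 kN

0.56


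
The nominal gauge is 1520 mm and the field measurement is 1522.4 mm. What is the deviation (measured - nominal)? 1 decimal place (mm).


Deviation = measured - nominal
Deviation = 1522.4 - 1520
Deviation = 2.4 mm

2.4


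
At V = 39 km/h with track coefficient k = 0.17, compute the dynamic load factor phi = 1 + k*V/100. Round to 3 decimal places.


phi = 1 + k * V / 100
phi = 1 + 0.17 * 39 / 100
phi = 1 + 0.0663
phi = 1.066

1.066


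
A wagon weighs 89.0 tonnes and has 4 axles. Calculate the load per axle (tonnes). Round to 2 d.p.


Load per axle = total weight / number of axles
Load = 89.0 / 4
Load = 22.25 tonnes

22.25


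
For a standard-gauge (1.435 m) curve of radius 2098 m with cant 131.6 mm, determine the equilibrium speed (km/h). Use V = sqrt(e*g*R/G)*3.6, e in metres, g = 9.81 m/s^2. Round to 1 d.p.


Convert cant: e = 131.6 mm = 0.1316 m
V_ms = sqrt(0.1316 * 9.81 * 2098 / 1.435)
V_ms = sqrt(1887.463141) = 43.4449 m/s
V = 43.4449 * 3.6 = 156.4 km/h

156.4


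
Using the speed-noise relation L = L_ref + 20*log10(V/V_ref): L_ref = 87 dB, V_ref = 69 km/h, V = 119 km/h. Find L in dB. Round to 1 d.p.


V/V_ref = 119 / 69 = 1.724638
log10(1.724638) = 0.236698
20 * 0.236698 = 4.734
L = 87 + 4.734 = 91.7 dB

91.7


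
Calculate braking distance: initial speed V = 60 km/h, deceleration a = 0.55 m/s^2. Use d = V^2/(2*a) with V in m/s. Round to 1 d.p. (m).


Convert speed: V = 60 / 3.6 = 16.6667 m/s
V^2 = 277.7778
d = 277.7778 / (2 * 0.55)
d = 277.7778 / 1.1
d = 252.5 m

252.5


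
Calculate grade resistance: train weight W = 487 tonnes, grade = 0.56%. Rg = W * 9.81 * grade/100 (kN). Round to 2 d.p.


Rg = W * 9.81 * grade / 100
Rg = 487 * 9.81 * 0.56 / 100
Rg = 4777.47 * 0.0056
Rg = 26.75 kN

26.75


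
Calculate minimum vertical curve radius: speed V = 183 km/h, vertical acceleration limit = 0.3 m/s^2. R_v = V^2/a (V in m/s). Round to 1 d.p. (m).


Convert speed: V = 183 / 3.6 = 50.8333 m/s
V^2 = 2584.0278 m^2/s^2
R_v = 2584.0278 / 0.3
R_v = 8613.4 m

8613.4


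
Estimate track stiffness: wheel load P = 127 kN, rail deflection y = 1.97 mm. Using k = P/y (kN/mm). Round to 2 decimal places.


Track stiffness k = P / y
k = 127 / 1.97
k = 64.47 kN/mm

64.47


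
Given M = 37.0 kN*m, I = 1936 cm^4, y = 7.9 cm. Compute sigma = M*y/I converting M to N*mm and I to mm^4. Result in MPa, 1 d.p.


Convert units:
M = 37.0 kN*m = 37000000 N*mm
y = 7.9 cm = 79 mm
I = 1936 cm^4 = 19360000 mm^4
sigma = 37000000 * 79 / 19360000
sigma = 151.0 MPa

151.0


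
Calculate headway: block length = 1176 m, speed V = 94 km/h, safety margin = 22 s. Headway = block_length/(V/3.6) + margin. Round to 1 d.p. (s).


V = 94 / 3.6 = 26.1111 m/s
Block traversal time = 1176 / 26.1111 = 45.0383 s
Headway = 45.0383 + 22
Headway = 67.0 s

67.0


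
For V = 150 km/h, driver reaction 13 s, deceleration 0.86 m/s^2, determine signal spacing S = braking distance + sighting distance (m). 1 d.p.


V = 150 / 3.6 = 41.6667 m/s
Braking distance = 41.6667^2 / (2*0.86) = 1009.3669 m
Sighting distance = 41.6667 * 13 = 541.6667 m
S = 1009.3669 + 541.6667 = 1551.0 m

1551.0


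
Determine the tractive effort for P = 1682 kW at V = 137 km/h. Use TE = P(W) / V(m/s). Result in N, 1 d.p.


Convert: P = 1682 kW = 1682000 W
V = 137 / 3.6 = 38.0556 m/s
TE = 1682000 / 38.0556
TE = 44198.5 N

44198.5


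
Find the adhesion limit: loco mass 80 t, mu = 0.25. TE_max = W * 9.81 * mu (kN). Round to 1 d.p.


TE_max = W * g * mu
TE_max = 80 * 9.81 * 0.25
TE_max = 784.8 * 0.25
TE_max = 196.2 kN

196.2


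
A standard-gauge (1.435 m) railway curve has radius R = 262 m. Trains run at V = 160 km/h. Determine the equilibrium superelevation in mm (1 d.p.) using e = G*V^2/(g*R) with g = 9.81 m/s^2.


Convert speed: V = 160 / 3.6 = 44.4444 m/s
Apply formula: e = 1.435 * 44.4444^2 / (9.81 * 262)
e = 1.435 * 1975.3086 / 2570.22
e = 1.10285 m = 1102.9 mm

1102.9


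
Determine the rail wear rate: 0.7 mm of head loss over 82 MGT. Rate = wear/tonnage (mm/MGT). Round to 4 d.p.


Wear rate = total wear / cumulative tonnage
Rate = 0.7 / 82
Rate = 0.0085 mm/MGT

0.0085


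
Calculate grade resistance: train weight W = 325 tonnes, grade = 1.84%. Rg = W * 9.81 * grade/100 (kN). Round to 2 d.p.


Rg = W * 9.81 * grade / 100
Rg = 325 * 9.81 * 1.84 / 100
Rg = 3188.25 * 0.0184
Rg = 58.66 kN

58.66


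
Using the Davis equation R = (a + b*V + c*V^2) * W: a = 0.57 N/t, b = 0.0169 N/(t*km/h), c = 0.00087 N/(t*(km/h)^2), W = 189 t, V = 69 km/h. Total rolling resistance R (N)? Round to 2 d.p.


b*V = 0.0169 * 69 = 1.1661
c*V^2 = 0.00087 * 4761 = 4.14207
R_per_t = 0.57 + 1.1661 + 4.14207 = 5.87817 N/t
R_total = 5.87817 * 189 = 1110.97 N

1110.97


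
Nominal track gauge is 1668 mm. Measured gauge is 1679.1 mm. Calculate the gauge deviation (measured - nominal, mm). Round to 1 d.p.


Deviation = measured - nominal
Deviation = 1679.1 - 1668
Deviation = 11.1 mm

11.1


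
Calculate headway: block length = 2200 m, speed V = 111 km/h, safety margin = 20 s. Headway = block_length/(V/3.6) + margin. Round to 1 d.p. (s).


V = 111 / 3.6 = 30.8333 m/s
Block traversal time = 2200 / 30.8333 = 71.3514 s
Headway = 71.3514 + 20
Headway = 91.4 s

91.4


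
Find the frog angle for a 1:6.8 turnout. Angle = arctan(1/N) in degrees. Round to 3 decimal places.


1/N = 1/6.8 = 0.147059
angle = arctan(0.147059) = 0.146012 rad
angle = 0.146012 * 180/pi = 8.366 degrees

8.366


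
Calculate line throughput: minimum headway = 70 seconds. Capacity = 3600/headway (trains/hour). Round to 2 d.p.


Capacity = 3600 / headway
Capacity = 3600 / 70
Capacity = 51.43 trains/hour

51.43


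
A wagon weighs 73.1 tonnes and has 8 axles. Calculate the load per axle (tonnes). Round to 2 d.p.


Load per axle = total weight / number of axles
Load = 73.1 / 8
Load = 9.14 tonnes

9.14


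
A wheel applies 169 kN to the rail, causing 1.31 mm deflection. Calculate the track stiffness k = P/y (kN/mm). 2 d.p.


Track stiffness k = P / y
k = 169 / 1.31
k = 129.01 kN/mm

129.01


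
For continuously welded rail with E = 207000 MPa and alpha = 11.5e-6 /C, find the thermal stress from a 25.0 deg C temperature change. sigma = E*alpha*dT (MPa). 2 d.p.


sigma = E * alpha * dT
sigma = 207000 * 11.5e-6 * 25.0
sigma = 2.3805 * 25.0
sigma = 59.51 MPa

59.51


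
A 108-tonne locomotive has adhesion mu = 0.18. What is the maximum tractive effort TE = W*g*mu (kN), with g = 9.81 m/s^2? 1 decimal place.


TE_max = W * g * mu
TE_max = 108 * 9.81 * 0.18
TE_max = 1059.48 * 0.18
TE_max = 190.7 kN

190.7


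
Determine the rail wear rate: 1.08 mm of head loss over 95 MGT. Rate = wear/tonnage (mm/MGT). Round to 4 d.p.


Wear rate = total wear / cumulative tonnage
Rate = 1.08 / 95
Rate = 0.0114 mm/MGT

0.0114


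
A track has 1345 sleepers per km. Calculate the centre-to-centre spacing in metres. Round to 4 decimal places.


Spacing = 1000 m / number of sleepers
Spacing = 1000 / 1345
Spacing = 0.7435 m

0.7435


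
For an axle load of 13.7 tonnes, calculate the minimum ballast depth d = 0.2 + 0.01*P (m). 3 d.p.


d = 0.2 + 0.01 * 13.7
d = 0.2 + 0.137
d = 0.337 m

0.337


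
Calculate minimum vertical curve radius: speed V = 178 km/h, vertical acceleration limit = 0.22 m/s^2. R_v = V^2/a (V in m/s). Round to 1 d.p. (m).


Convert speed: V = 178 / 3.6 = 49.4444 m/s
V^2 = 2444.7531 m^2/s^2
R_v = 2444.7531 / 0.22
R_v = 11112.5 m

11112.5


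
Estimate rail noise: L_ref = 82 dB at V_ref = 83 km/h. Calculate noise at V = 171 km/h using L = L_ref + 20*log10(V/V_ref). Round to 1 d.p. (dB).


V/V_ref = 171 / 83 = 2.060241
log10(2.060241) = 0.313918
20 * 0.313918 = 6.2784
L = 82 + 6.2784 = 88.3 dB

88.3


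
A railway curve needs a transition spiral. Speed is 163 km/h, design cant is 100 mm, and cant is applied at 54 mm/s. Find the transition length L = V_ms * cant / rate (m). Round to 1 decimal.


Convert speed: V = 163 / 3.6 = 45.2778 m/s
L = 45.2778 * 100 / 54
L = 4527.7778 / 54
L = 83.8 m

83.8


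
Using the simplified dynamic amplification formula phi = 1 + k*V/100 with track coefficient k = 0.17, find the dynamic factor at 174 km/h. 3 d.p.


phi = 1 + k * V / 100
phi = 1 + 0.17 * 174 / 100
phi = 1 + 0.2958
phi = 1.296

1.296


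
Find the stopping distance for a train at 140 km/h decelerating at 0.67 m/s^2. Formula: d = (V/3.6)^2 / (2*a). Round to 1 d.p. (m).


Convert speed: V = 140 / 3.6 = 38.8889 m/s
V^2 = 1512.3457
d = 1512.3457 / (2 * 0.67)
d = 1512.3457 / 1.34
d = 1128.6 m

1128.6


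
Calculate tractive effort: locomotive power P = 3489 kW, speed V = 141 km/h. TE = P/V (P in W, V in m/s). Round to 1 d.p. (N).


Convert: P = 3489 kW = 3489000 W
V = 141 / 3.6 = 39.1667 m/s
TE = 3489000 / 39.1667
TE = 89080.9 N

89080.9


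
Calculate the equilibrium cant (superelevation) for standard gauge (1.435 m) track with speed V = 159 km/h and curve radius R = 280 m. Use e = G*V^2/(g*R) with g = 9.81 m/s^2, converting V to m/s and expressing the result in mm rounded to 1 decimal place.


Convert speed: V = 159 / 3.6 = 44.1667 m/s
Apply formula: e = 1.435 * 44.1667^2 / (9.81 * 280)
e = 1.435 * 1950.6944 / 2746.8
e = 1.019094 m = 1019.1 mm

1019.1


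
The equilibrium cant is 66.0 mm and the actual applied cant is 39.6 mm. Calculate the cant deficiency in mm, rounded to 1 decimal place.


Cant deficiency = equilibrium cant - actual cant
CD = 66.0 - 39.6
CD = 26.4 mm

26.4


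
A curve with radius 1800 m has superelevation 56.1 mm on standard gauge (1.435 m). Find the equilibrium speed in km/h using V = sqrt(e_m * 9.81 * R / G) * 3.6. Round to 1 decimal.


Convert cant: e = 56.1 mm = 0.0561 m
V_ms = sqrt(0.0561 * 9.81 * 1800 / 1.435)
V_ms = sqrt(690.323206) = 26.274 m/s
V = 26.274 * 3.6 = 94.6 km/h

94.6


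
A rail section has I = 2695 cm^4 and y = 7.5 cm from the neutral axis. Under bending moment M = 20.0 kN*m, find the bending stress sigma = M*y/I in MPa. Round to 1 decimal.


Convert units:
M = 20.0 kN*m = 20000000 N*mm
y = 7.5 cm = 75 mm
I = 2695 cm^4 = 26950000 mm^4
sigma = 20000000 * 75 / 26950000
sigma = 55.7 MPa

55.7


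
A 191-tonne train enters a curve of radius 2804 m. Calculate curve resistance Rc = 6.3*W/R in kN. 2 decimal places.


Rc = 6.3 * W / R
Rc = 6.3 * 191 / 2804
Rc = 1203.3 / 2804
Rc = 0.43 kN

0.43


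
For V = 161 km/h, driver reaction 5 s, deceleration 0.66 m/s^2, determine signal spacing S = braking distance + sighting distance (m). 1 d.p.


V = 161 / 3.6 = 44.7222 m/s
Braking distance = 44.7222^2 / (2*0.66) = 1515.21 m
Sighting distance = 44.7222 * 5 = 223.6111 m
S = 1515.21 + 223.6111 = 1738.8 m

1738.8


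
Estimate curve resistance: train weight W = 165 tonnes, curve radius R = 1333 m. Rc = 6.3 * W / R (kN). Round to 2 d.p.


Rc = 6.3 * W / R
Rc = 6.3 * 165 / 1333
Rc = 1039.5 / 1333
Rc = 0.78 kN

0.78


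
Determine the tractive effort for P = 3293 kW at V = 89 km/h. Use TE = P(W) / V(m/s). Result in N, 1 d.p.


Convert: P = 3293 kW = 3293000 W
V = 89 / 3.6 = 24.7222 m/s
TE = 3293000 / 24.7222
TE = 133200.0 N

133200.0


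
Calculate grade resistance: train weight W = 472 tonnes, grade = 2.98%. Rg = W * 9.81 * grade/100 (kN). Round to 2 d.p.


Rg = W * 9.81 * grade / 100
Rg = 472 * 9.81 * 2.98 / 100
Rg = 4630.32 * 0.0298
Rg = 137.98 kN

137.98


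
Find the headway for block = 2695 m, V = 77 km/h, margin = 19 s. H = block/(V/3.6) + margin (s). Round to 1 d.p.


V = 77 / 3.6 = 21.3889 m/s
Block traversal time = 2695 / 21.3889 = 126.0 s
Headway = 126.0 + 19
Headway = 145.0 s

145.0


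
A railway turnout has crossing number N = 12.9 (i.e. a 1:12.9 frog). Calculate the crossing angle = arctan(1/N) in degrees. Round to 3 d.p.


1/N = 1/12.9 = 0.077519
angle = arctan(0.077519) = 0.077365 rad
angle = 0.077365 * 180/pi = 4.433 degrees

4.433


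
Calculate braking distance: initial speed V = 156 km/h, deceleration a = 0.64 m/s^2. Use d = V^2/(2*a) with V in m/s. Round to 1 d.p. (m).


Convert speed: V = 156 / 3.6 = 43.3333 m/s
V^2 = 1877.7778
d = 1877.7778 / (2 * 0.64)
d = 1877.7778 / 1.28
d = 1467.0 m

1467.0


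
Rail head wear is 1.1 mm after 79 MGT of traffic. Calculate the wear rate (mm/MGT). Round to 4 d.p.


Wear rate = total wear / cumulative tonnage
Rate = 1.1 / 79
Rate = 0.0139 mm/MGT

0.0139


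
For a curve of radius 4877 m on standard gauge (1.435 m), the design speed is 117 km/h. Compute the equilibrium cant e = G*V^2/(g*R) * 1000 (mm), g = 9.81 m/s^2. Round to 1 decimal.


Convert speed: V = 117 / 3.6 = 32.5 m/s
Apply formula: e = 1.435 * 32.5^2 / (9.81 * 4877)
e = 1.435 * 1056.25 / 47843.37
e = 0.031681 m = 31.7 mm

31.7


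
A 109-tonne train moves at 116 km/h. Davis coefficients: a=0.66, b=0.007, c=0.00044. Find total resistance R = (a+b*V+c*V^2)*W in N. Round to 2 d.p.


b*V = 0.007 * 116 = 0.812
c*V^2 = 0.00044 * 13456 = 5.92064
R_per_t = 0.66 + 0.812 + 5.92064 = 7.39264 N/t
R_total = 7.39264 * 109 = 805.80 N

805.80


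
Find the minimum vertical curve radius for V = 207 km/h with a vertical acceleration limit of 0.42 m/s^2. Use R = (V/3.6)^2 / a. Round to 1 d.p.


Convert speed: V = 207 / 3.6 = 57.5 m/s
V^2 = 3306.25 m^2/s^2
R_v = 3306.25 / 0.42
R_v = 7872.0 m

7872.0


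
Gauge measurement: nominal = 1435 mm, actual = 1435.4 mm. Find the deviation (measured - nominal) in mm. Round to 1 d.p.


Deviation = measured - nominal
Deviation = 1435.4 - 1435
Deviation = 0.4 mm

0.4


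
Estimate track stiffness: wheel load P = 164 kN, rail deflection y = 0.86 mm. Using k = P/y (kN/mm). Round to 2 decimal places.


Track stiffness k = P / y
k = 164 / 0.86
k = 190.70 kN/mm

190.70


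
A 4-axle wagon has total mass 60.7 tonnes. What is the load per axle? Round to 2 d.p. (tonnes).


Load per axle = total weight / number of axles
Load = 60.7 / 4
Load = 15.18 tonnes

15.18


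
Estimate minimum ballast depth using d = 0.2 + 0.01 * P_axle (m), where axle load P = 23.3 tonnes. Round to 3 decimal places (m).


d = 0.2 + 0.01 * 23.3
d = 0.2 + 0.233
d = 0.433 m

0.433


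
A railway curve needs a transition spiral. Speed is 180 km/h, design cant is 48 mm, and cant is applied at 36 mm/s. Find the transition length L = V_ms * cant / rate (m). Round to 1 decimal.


Convert speed: V = 180 / 3.6 = 50.0 m/s
L = 50.0 * 48 / 36
L = 2400.0 / 36
L = 66.7 m

66.7


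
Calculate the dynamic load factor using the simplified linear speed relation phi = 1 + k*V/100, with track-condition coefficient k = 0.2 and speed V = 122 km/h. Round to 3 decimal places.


phi = 1 + k * V / 100
phi = 1 + 0.2 * 122 / 100
phi = 1 + 0.244
phi = 1.244

1.244


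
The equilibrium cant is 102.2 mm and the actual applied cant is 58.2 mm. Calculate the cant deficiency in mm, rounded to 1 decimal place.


Cant deficiency = equilibrium cant - actual cant
CD = 102.2 - 58.2
CD = 44.0 mm

44.0


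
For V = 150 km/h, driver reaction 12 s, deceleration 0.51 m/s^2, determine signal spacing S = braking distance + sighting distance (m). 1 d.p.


V = 150 / 3.6 = 41.6667 m/s
Braking distance = 41.6667^2 / (2*0.51) = 1702.0697 m
Sighting distance = 41.6667 * 12 = 500.0 m
S = 1702.0697 + 500.0 = 2202.1 m

2202.1


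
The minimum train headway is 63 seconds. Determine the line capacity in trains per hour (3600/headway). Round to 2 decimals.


Capacity = 3600 / headway
Capacity = 3600 / 63
Capacity = 57.14 trains/hour

57.14


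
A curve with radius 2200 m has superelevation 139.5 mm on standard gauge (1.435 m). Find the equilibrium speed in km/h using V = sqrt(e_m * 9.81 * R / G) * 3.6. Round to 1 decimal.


Convert cant: e = 139.5 mm = 0.1395 m
V_ms = sqrt(0.1395 * 9.81 * 2200 / 1.435)
V_ms = sqrt(2098.041115) = 45.8044 m/s
V = 45.8044 * 3.6 = 164.9 km/h

164.9


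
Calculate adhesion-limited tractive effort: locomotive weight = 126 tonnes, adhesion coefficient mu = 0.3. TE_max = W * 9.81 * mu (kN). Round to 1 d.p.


TE_max = W * g * mu
TE_max = 126 * 9.81 * 0.3
TE_max = 1236.06 * 0.3
TE_max = 370.8 kN

370.8


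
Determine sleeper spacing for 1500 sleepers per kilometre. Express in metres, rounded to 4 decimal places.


Spacing = 1000 m / number of sleepers
Spacing = 1000 / 1500
Spacing = 0.6667 m

0.6667


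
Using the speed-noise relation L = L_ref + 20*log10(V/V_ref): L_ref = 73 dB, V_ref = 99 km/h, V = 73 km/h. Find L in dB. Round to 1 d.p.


V/V_ref = 73 / 99 = 0.737374
log10(0.737374) = -0.132312
20 * -0.132312 = -2.6462
L = 73 + -2.6462 = 70.4 dB

70.4


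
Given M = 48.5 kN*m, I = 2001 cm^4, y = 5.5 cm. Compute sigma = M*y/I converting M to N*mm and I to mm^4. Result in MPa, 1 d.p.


Convert units:
M = 48.5 kN*m = 48500000 N*mm
y = 5.5 cm = 55 mm
I = 2001 cm^4 = 20010000 mm^4
sigma = 48500000 * 55 / 20010000
sigma = 133.3 MPa

133.3


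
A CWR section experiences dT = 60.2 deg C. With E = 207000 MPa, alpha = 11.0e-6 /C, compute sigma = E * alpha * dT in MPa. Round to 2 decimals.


sigma = E * alpha * dT
sigma = 207000 * 11.0e-6 * 60.2
sigma = 2.277 * 60.2
sigma = 137.08 MPa

137.08


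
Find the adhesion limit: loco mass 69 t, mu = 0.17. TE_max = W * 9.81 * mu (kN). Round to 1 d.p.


TE_max = W * g * mu
TE_max = 69 * 9.81 * 0.17
TE_max = 676.89 * 0.17
TE_max = 115.1 kN

115.1


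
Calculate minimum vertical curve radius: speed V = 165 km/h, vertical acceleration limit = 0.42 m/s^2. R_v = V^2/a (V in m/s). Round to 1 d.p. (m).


Convert speed: V = 165 / 3.6 = 45.8333 m/s
V^2 = 2100.6944 m^2/s^2
R_v = 2100.6944 / 0.42
R_v = 5001.7 m

5001.7


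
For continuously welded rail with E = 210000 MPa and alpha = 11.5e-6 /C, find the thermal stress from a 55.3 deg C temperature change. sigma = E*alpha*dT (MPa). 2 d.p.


sigma = E * alpha * dT
sigma = 210000 * 11.5e-6 * 55.3
sigma = 2.415 * 55.3
sigma = 133.55 MPa

133.55


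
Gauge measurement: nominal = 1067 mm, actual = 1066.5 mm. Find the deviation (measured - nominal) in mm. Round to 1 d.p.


Deviation = measured - nominal
Deviation = 1066.5 - 1067
Deviation = -0.5 mm

-0.5


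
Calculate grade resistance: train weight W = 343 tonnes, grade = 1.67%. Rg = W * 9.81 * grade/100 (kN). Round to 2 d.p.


Rg = W * 9.81 * grade / 100
Rg = 343 * 9.81 * 1.67 / 100
Rg = 3364.83 * 0.0167
Rg = 56.19 kN

56.19


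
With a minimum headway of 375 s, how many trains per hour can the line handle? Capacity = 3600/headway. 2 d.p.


Capacity = 3600 / headway
Capacity = 3600 / 375
Capacity = 9.60 trains/hour

9.60


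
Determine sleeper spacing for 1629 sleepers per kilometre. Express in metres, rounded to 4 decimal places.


Spacing = 1000 m / number of sleepers
Spacing = 1000 / 1629
Spacing = 0.6139 m

0.6139


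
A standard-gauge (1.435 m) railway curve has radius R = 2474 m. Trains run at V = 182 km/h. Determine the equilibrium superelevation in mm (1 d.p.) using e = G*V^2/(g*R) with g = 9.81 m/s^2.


Convert speed: V = 182 / 3.6 = 50.5556 m/s
Apply formula: e = 1.435 * 50.5556^2 / (9.81 * 2474)
e = 1.435 * 2555.8642 / 24269.94
e = 0.15112 m = 151.1 mm

151.1


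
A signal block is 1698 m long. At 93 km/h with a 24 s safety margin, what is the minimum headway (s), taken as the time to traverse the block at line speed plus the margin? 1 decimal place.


V = 93 / 3.6 = 25.8333 m/s
Block traversal time = 1698 / 25.8333 = 65.729 s
Headway = 65.729 + 24
Headway = 89.7 s

89.7


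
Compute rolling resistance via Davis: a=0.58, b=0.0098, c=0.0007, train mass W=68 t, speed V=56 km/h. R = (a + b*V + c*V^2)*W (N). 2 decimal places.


b*V = 0.0098 * 56 = 0.5488
c*V^2 = 0.0007 * 3136 = 2.1952
R_per_t = 0.58 + 0.5488 + 2.1952 = 3.324 N/t
R_total = 3.324 * 68 = 226.03 N

226.03


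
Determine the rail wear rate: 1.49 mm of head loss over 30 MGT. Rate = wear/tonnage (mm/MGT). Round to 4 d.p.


Wear rate = total wear / cumulative tonnage
Rate = 1.49 / 30
Rate = 0.0497 mm/MGT

0.0497


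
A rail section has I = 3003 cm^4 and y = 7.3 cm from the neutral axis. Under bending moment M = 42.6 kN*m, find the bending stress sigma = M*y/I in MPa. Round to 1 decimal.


Convert units:
M = 42.6 kN*m = 42600000 N*mm
y = 7.3 cm = 73 mm
I = 3003 cm^4 = 30030000 mm^4
sigma = 42600000 * 73 / 30030000
sigma = 103.6 MPa

103.6


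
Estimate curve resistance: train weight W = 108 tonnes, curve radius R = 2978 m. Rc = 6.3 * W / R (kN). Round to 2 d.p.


Rc = 6.3 * W / R
Rc = 6.3 * 108 / 2978
Rc = 680.4 / 2978
Rc = 0.23 kN

0.23


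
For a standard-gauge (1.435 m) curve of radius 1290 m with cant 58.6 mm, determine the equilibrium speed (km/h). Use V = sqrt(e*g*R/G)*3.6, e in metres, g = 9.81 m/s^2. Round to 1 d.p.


Convert cant: e = 58.6 mm = 0.0586 m
V_ms = sqrt(0.0586 * 9.81 * 1290 / 1.435)
V_ms = sqrt(516.778495) = 22.7328 m/s
V = 22.7328 * 3.6 = 81.8 km/h

81.8


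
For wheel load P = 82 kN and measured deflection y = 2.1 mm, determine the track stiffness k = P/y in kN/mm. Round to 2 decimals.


Track stiffness k = P / y
k = 82 / 2.1
k = 39.05 kN/mm

39.05


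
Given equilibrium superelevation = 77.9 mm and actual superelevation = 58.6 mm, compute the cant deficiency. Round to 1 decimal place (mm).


Cant deficiency = equilibrium cant - actual cant
CD = 77.9 - 58.6
CD = 19.3 mm

19.3


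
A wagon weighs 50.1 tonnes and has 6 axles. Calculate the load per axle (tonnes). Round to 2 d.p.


Load per axle = total weight / number of axles
Load = 50.1 / 6
Load = 8.35 tonnes

8.35


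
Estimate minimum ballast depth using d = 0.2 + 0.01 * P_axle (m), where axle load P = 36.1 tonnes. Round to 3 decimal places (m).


d = 0.2 + 0.01 * 36.1
d = 0.2 + 0.361
d = 0.561 m

0.561


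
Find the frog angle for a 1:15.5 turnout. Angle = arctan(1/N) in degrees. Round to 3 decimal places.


1/N = 1/15.5 = 0.064516
angle = arctan(0.064516) = 0.064427 rad
angle = 0.064427 * 180/pi = 3.691 degrees

3.691


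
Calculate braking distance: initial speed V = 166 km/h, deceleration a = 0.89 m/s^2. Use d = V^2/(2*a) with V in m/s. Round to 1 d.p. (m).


Convert speed: V = 166 / 3.6 = 46.1111 m/s
V^2 = 2126.2346
d = 2126.2346 / (2 * 0.89)
d = 2126.2346 / 1.78
d = 1194.5 m

1194.5


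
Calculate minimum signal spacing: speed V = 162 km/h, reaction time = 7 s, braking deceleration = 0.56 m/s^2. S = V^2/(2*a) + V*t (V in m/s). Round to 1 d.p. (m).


V = 162 / 3.6 = 45.0 m/s
Braking distance = 45.0^2 / (2*0.56) = 1808.0357 m
Sighting distance = 45.0 * 7 = 315.0 m
S = 1808.0357 + 315.0 = 2123.0 m

2123.0


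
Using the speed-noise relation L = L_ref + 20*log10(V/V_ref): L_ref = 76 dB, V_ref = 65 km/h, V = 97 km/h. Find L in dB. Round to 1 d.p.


V/V_ref = 97 / 65 = 1.492308
log10(1.492308) = 0.173858
20 * 0.173858 = 3.4772
L = 76 + 3.4772 = 79.5 dB

79.5


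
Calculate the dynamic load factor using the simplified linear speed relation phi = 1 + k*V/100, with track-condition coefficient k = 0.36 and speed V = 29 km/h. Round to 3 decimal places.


phi = 1 + k * V / 100
phi = 1 + 0.36 * 29 / 100
phi = 1 + 0.1044
phi = 1.104

1.104


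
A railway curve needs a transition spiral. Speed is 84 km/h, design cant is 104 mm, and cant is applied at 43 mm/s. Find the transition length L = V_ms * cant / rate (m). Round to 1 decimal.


Convert speed: V = 84 / 3.6 = 23.3333 m/s
L = 23.3333 * 104 / 43
L = 2426.6667 / 43
L = 56.4 m

56.4


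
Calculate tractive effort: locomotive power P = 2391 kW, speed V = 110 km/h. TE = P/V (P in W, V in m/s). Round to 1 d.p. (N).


Convert: P = 2391 kW = 2391000 W
V = 110 / 3.6 = 30.5556 m/s
TE = 2391000 / 30.5556
TE = 78250.9 N

78250.9


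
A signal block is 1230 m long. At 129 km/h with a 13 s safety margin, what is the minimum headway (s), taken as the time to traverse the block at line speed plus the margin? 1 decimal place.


V = 129 / 3.6 = 35.8333 m/s
Block traversal time = 1230 / 35.8333 = 34.3256 s
Headway = 34.3256 + 13
Headway = 47.3 s

47.3


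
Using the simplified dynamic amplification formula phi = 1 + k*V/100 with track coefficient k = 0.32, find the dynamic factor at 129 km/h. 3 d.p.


phi = 1 + k * V / 100
phi = 1 + 0.32 * 129 / 100
phi = 1 + 0.4128
phi = 1.413

1.413


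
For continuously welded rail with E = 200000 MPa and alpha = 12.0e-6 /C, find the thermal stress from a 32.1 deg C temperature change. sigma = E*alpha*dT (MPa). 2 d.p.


sigma = E * alpha * dT
sigma = 200000 * 12.0e-6 * 32.1
sigma = 2.4 * 32.1
sigma = 77.04 MPa

77.04
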